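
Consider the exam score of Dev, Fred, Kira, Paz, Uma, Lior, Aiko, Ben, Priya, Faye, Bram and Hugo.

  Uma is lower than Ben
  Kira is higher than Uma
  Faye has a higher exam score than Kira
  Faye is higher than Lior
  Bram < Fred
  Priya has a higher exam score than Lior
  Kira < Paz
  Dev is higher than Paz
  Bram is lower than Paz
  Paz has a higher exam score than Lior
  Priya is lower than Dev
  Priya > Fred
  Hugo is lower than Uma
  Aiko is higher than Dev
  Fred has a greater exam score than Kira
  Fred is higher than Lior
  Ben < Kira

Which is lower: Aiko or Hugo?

Hugo

Hugo < Uma and Uma < Kira give Hugo < Kira.
Then Kira < Paz extends the chain to Paz.
Then Paz < Dev extends the chain to Dev.
With Dev < Aiko: Hugo < Uma < Kira < Paz < Dev < Aiko.
So Hugo < Aiko; Hugo is the lower of the two.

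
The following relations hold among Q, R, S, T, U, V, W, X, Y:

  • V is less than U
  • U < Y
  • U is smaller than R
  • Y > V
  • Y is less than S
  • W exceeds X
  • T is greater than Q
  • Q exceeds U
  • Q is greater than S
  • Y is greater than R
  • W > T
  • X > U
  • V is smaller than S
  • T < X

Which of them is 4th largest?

Q

Chaining the given pairs: V < U < R < Y < S < Q < T < X < W.
Counting 4 from the largest end gives Q.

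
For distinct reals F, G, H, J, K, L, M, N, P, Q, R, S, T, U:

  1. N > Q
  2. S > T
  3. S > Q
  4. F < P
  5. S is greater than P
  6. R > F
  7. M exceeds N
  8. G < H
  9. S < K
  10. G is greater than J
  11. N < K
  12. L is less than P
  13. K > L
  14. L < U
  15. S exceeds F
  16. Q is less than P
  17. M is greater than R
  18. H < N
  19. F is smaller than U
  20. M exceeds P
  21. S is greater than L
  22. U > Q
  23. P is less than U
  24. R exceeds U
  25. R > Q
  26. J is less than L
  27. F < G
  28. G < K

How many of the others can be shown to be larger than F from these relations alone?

9

The elements the relations force above F are G, P, S, H, N, U, K, R, M — no chain reaches any other.
That is 9.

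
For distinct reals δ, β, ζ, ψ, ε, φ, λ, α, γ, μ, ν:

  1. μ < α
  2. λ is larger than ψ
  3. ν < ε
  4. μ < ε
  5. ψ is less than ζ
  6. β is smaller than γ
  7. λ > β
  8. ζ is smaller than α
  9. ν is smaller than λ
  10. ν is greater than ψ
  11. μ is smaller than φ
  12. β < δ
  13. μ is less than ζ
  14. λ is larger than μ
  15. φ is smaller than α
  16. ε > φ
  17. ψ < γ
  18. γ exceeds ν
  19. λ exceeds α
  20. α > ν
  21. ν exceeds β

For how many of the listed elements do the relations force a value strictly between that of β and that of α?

1

The relations place β below α. An element lies strictly between them when it is forced above β and also forced below α.
Above β: {ν, γ, λ, ε, δ}. Below α: {μ, ψ, ν, φ, ζ}.
Intersection: {ν} — 1.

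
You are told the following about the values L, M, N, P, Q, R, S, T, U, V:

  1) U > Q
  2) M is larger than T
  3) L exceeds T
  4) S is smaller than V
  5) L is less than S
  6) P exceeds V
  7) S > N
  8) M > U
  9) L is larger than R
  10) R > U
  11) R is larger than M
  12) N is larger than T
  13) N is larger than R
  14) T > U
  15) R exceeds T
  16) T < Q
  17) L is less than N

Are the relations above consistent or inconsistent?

Chaining the given relations yields T < Q < U, so T < U. But one relation states U < T. These cannot both hold.

inconsistent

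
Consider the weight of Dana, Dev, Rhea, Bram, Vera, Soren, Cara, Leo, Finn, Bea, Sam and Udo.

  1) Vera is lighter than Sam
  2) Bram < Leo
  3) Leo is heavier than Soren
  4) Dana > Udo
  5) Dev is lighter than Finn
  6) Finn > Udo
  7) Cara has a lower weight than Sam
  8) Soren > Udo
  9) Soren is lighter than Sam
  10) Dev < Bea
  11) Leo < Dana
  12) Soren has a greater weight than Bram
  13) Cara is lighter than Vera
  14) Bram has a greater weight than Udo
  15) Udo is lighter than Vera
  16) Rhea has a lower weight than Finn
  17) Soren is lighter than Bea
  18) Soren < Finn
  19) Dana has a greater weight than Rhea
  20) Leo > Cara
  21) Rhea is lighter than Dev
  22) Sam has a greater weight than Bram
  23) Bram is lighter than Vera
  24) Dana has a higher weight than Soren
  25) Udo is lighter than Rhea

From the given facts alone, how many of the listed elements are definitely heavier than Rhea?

Directly above Rhea: Dana, Dev, Finn.
One step further: Bea (4 so far).
No other element is forced above Rhea by the given relations, so the count is 4.

4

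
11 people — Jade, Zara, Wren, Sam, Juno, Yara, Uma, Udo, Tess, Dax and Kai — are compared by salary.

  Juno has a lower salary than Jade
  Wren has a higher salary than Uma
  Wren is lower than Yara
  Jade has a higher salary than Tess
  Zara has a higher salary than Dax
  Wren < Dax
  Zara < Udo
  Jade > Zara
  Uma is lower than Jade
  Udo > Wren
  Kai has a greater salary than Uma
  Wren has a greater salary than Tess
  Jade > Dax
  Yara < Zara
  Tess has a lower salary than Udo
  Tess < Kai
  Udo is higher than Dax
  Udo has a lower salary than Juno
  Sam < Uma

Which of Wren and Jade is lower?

Following the relations from Wren: Wren < Yara < Zara < Udo < Juno < Jade.
So Wren < Jade; Wren is the lower of the two.

Wren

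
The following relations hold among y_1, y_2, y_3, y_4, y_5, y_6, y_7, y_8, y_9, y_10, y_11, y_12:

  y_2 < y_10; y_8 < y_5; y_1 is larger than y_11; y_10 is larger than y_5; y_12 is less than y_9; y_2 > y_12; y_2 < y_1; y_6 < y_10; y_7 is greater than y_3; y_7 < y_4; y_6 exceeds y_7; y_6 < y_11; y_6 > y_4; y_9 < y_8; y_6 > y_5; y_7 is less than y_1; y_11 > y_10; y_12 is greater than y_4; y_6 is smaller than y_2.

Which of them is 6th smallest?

Piecing the relations together gives one ordering: y_3 < y_7 < y_4 < y_12 < y_9 < y_8 < y_5 < y_6 < y_2 < y_10 < y_11 < y_1.
Counting 6 from the smallest end gives y_8.

y_8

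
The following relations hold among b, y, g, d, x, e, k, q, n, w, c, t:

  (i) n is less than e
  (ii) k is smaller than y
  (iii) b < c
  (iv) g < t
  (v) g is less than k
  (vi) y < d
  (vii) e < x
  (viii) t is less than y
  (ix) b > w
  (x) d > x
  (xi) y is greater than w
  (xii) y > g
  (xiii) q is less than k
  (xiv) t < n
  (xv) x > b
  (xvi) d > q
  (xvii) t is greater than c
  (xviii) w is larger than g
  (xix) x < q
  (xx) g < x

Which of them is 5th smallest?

t

Piecing the relations together gives one ordering: g < w < b < c < t < n < e < x < q < k < y < d.
The 5th smallest is t.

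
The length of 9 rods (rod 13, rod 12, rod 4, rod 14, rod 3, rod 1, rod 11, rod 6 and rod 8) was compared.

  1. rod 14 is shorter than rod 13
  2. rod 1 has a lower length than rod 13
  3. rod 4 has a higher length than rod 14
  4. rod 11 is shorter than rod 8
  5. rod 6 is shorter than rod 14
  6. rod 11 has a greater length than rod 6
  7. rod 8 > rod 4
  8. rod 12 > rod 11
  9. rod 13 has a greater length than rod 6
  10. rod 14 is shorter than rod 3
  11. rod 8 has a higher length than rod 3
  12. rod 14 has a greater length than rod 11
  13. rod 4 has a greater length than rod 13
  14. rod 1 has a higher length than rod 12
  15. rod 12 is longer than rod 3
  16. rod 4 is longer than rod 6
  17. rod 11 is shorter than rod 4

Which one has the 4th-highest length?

rod 1

Piecing the relations together gives one ordering: rod 6 < rod 11 < rod 14 < rod 3 < rod 12 < rod 1 < rod 13 < rod 4 < rod 8.
Counting 4 from the largest end gives rod 1.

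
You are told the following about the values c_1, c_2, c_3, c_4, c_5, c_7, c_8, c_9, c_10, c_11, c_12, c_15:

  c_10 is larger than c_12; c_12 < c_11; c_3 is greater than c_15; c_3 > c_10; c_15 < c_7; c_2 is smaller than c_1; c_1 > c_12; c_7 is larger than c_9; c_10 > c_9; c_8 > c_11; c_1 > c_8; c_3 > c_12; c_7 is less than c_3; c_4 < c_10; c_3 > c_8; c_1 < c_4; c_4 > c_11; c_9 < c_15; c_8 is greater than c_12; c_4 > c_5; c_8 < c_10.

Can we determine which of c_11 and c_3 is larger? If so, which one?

c_3

Chaining the given relations: c_11 < c_8 < c_1 < c_4 < c_10 < c_3.
So c_3 is larger.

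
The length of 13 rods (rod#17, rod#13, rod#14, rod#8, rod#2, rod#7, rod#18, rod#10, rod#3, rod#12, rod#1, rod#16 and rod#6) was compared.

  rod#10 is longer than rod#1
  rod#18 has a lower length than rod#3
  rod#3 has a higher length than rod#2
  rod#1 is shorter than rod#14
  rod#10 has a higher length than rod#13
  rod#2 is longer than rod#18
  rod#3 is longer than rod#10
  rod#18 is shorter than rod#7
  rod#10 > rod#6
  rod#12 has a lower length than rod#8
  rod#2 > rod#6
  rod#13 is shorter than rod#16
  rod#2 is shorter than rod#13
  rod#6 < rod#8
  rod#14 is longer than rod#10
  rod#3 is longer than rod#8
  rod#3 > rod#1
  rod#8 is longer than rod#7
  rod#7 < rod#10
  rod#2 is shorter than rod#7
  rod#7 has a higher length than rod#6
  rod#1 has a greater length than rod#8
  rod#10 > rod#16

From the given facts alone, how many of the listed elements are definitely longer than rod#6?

Directly above rod#6: rod#2, rod#7, rod#8, rod#10.
One step further: rod#13, rod#1, rod#14, rod#3 (8 so far).
One step further: rod#16 (9 so far).
No other element is forced above rod#6 by the given relations, so the count is 9.

9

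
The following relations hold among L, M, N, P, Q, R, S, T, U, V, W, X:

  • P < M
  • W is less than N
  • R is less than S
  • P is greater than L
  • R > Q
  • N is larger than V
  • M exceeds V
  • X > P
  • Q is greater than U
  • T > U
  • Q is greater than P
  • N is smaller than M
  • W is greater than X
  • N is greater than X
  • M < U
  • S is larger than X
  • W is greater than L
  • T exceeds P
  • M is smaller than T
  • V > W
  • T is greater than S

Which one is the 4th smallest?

W

Chaining the given pairs: L < P < X < W < V < N < M < U < Q < R < S < T.
The 4th smallest is W.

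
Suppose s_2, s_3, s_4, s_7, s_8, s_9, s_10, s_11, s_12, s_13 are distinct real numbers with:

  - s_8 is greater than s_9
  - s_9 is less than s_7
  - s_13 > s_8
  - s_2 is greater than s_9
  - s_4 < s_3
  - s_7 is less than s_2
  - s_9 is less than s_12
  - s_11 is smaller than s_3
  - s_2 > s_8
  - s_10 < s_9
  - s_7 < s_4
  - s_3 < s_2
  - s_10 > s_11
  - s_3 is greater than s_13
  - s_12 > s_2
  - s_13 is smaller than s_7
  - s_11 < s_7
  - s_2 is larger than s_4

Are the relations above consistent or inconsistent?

consistent

The single ordering s_11 < s_10 < s_9 < s_8 < s_13 < s_7 < s_4 < s_3 < s_2 < s_12 satisfies every listed relation, so no contradiction arises.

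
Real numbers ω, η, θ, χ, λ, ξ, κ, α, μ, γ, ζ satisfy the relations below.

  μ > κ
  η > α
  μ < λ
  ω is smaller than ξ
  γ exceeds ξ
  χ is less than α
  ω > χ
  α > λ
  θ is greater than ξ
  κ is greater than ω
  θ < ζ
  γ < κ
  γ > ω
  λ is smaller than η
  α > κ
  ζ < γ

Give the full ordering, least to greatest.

χ < ω < ξ < θ < ζ < γ < κ < μ < λ < α < η

Each adjacent pair is fixed by a given relation: χ < ω; ω < ξ; ξ < θ; θ < ζ; ζ < γ; γ < κ; κ < μ; μ < λ; λ < α; α < η. Chaining them end to end gives the full order.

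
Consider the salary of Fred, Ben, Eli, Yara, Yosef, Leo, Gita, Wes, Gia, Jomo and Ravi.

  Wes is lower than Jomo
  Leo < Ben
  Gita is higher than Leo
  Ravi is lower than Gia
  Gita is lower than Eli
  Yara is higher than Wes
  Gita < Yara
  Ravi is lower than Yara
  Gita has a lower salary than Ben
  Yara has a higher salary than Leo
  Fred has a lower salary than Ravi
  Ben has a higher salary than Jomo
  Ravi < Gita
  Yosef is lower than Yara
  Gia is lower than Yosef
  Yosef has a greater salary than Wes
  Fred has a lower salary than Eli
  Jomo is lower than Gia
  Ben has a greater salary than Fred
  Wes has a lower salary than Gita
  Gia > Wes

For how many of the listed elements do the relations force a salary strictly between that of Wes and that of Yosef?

2

The relations place Wes below Yosef. An element lies strictly between them when it is forced above Wes and also forced below Yosef.
Above Wes: {Gita, Jomo, Gia, Yara, Eli, Ben}. Below Yosef: {Fred, Ravi, Jomo, Gia}.
Intersection: {Jomo, Gia} — 2.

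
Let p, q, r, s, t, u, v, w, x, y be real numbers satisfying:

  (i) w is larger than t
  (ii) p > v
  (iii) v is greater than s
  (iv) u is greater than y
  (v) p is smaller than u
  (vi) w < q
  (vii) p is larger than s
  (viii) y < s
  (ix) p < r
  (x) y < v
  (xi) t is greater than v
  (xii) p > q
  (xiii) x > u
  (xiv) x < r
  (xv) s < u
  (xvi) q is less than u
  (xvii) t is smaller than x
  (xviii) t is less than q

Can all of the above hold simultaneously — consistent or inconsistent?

consistent

The single ordering y < s < v < t < w < q < p < u < x < r satisfies every listed relation, so no contradiction arises.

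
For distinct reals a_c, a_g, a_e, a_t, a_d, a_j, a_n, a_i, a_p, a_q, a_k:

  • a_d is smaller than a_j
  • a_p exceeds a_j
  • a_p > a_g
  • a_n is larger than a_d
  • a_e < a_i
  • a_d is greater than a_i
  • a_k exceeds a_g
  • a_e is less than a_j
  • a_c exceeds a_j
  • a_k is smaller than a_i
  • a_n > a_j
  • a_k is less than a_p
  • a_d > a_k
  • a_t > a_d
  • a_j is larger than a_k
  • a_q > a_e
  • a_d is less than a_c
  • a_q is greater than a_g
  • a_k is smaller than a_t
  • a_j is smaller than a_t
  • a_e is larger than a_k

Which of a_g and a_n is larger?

Following the relations from a_g: a_g < a_k < a_e < a_i < a_d < a_j < a_n.
So a_g < a_n; a_n is the larger of the two.

a_n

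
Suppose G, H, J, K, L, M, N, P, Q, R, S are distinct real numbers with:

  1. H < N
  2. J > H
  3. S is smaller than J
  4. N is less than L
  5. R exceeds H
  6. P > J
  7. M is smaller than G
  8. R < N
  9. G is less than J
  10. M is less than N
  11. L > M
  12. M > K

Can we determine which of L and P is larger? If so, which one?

undetermined

Following every chain through L: below L we get H, R, K, M, N.
P is not reached, and no chain runs the other way from P to L.
So the given relations leave the order of L and P undetermined.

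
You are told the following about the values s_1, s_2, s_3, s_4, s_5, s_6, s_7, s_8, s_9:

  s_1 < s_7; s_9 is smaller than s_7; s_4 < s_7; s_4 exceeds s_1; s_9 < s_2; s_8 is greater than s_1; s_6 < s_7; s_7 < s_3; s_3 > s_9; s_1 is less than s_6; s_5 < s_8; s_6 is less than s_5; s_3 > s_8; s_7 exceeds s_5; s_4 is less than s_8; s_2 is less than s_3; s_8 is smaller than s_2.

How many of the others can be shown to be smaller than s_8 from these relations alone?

The elements the relations force below s_8 are s_1, s_4, s_6, s_5 — no chain reaches any other.
That is 4.

4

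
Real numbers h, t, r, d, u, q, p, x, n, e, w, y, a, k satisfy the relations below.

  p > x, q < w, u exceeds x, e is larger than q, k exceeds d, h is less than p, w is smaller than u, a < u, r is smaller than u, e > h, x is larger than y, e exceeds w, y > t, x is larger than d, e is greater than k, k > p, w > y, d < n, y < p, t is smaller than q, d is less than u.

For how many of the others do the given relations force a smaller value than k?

Directly below k: d, p.
One step further: y, h, x (5 so far).
One step further: t (6 so far).
No other element is forced below k by the given relations, so the count is 6.

6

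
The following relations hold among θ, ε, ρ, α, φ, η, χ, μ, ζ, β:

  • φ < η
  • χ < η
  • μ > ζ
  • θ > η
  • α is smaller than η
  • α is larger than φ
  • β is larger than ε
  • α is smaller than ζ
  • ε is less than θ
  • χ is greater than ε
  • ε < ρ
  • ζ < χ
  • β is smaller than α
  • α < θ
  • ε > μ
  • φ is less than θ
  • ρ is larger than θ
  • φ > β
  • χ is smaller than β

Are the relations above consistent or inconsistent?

Chaining the given relations yields ζ < μ < ε < χ < β < φ < α, so ζ < α. But one relation states α < ζ. These cannot both hold.

inconsistent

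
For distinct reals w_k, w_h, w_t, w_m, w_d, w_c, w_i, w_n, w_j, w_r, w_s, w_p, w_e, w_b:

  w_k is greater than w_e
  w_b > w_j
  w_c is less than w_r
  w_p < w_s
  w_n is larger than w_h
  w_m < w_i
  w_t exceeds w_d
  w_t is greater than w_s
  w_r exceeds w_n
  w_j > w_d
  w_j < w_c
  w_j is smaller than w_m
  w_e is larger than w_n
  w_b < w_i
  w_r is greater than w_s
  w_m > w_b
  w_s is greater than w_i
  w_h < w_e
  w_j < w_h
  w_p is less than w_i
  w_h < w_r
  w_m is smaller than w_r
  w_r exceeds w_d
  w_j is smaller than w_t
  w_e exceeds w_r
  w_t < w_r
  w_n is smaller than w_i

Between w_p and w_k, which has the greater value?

w_p < w_i and w_i < w_s give w_p < w_s.
Then w_s < w_t extends the chain to w_t.
With w_t < w_r: w_p < w_i < w_s < w_t < w_r.
Then w_r < w_e extends the chain to w_e.
With w_e < w_k: w_p < w_i < w_s < w_t < w_r < w_e < w_k.
So w_p < w_k; w_k is the larger of the two.

w_k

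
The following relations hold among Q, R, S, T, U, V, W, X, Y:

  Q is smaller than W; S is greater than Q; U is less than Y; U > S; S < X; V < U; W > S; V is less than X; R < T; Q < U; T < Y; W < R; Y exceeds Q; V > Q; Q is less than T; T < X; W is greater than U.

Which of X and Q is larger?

X

Following the relations from Q: Q < S < U < W < R < T < X.
So Q < X; X is the larger of the two.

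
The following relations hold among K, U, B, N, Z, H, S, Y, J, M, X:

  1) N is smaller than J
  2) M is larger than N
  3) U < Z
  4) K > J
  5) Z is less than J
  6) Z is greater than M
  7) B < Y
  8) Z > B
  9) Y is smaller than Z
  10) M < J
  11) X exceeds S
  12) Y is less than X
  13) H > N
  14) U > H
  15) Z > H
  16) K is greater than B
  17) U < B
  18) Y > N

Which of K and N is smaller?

N

N < H and H < U give N < U.
With U < B: N < H < U < B.
Then B < Y extends the chain to Y.
With Y < Z: N < H < U < B < Y < Z.
Then Z < J extends the chain to J.
Then J < K extends the chain to K.
So N < K; N is the smaller of the two.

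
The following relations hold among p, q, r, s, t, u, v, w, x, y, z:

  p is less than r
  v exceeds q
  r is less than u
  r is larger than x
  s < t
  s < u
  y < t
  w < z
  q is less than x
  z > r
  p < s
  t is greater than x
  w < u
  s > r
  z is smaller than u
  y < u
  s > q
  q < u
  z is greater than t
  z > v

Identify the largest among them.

u

q is not greatest since q < v; w is not greatest since w < z; p is not greatest since p < r; x is not greatest since x < r; y is not greatest since y < t; r is not greatest since r < u; s is not greatest since s < t; v is not greatest since v < z; t is not greatest since t < z; z is not greatest since z < u.
Only u has nothing above it, so u is the largest.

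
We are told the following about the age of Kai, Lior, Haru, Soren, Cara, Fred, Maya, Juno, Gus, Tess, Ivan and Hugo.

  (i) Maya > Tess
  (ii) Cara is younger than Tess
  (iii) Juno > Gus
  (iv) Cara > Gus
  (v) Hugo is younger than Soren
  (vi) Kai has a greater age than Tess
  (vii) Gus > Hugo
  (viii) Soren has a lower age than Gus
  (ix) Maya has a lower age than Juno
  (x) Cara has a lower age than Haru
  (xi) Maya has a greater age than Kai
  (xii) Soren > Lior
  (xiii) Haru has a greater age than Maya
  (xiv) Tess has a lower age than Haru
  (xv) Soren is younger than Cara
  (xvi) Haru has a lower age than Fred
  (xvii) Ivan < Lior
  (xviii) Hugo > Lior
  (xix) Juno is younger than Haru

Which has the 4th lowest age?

Soren

Piecing the relations together gives one ordering: Ivan < Lior < Hugo < Soren < Gus < Cara < Tess < Kai < Maya < Juno < Haru < Fred.
The 4th smallest is Soren.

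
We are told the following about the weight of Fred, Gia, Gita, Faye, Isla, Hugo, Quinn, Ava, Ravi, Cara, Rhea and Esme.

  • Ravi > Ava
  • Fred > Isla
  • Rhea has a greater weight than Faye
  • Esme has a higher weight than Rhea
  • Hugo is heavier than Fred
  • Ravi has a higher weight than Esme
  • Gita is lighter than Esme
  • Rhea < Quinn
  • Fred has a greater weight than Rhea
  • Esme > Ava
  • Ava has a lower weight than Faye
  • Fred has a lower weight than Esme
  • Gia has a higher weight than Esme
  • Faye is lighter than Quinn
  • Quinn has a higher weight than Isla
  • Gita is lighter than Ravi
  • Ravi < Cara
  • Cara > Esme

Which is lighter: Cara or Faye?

Faye

Faye < Rhea and Rhea < Fred give Faye < Fred.
With Fred < Esme: Faye < Rhea < Fred < Esme.
Then Esme < Ravi extends the chain to Ravi.
Then Ravi < Cara extends the chain to Cara.
So Faye < Cara; Faye is the lighter of the two.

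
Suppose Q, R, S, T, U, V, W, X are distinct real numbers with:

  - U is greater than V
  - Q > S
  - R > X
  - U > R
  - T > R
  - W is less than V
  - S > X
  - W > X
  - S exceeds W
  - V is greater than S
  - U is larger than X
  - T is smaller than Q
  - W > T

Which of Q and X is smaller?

X

The relevant relations are X < R; R < T; T < W; W < S; S < Q.
Chaining these gives X < R < T < W < S < Q.
So X < Q; X is the smaller of the two.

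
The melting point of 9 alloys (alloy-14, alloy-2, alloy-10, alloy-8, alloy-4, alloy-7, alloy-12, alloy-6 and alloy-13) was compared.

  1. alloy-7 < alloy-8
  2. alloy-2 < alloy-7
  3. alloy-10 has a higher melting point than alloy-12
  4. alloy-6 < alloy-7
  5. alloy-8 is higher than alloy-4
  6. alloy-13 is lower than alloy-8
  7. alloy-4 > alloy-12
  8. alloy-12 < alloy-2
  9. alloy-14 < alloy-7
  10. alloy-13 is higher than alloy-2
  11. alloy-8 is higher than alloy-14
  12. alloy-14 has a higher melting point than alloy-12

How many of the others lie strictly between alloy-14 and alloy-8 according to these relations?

1

The relations place alloy-14 below alloy-8. An element lies strictly between them when it is forced above alloy-14 and also forced below alloy-8.
Above alloy-14: {alloy-7}. Below alloy-8: {alloy-12, alloy-6, alloy-2, alloy-7, alloy-13, alloy-4}.
Intersection: {alloy-7} — 1.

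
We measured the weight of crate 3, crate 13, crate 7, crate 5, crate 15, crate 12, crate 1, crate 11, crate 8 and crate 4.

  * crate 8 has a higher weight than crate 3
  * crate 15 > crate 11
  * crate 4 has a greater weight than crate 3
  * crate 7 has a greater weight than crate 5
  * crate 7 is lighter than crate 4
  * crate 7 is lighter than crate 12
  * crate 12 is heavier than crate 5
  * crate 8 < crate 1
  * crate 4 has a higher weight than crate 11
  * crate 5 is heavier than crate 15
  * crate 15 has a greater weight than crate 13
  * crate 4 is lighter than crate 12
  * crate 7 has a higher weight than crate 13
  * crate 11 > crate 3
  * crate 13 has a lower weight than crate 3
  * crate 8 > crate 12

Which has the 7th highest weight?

crate 15

Chaining the given pairs: crate 13 < crate 3 < crate 11 < crate 15 < crate 5 < crate 7 < crate 4 < crate 12 < crate 8 < crate 1.
The 7th largest is crate 15.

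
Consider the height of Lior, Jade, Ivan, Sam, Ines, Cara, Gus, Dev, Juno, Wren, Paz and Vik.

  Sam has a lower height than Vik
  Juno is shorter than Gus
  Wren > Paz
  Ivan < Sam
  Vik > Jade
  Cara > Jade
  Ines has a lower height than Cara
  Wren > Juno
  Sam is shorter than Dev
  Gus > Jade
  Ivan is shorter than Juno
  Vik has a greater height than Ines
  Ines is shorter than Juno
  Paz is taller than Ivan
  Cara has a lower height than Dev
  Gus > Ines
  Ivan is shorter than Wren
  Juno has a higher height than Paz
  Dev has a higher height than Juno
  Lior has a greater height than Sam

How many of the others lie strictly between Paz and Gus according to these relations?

1

Chaining upward from Paz reaches: Juno, Wren, Dev.
Chaining downward from Gus reaches: Jade, Ines, Ivan, Juno.
Strictly between Paz and Gus are those in both lists: Juno — 1 element.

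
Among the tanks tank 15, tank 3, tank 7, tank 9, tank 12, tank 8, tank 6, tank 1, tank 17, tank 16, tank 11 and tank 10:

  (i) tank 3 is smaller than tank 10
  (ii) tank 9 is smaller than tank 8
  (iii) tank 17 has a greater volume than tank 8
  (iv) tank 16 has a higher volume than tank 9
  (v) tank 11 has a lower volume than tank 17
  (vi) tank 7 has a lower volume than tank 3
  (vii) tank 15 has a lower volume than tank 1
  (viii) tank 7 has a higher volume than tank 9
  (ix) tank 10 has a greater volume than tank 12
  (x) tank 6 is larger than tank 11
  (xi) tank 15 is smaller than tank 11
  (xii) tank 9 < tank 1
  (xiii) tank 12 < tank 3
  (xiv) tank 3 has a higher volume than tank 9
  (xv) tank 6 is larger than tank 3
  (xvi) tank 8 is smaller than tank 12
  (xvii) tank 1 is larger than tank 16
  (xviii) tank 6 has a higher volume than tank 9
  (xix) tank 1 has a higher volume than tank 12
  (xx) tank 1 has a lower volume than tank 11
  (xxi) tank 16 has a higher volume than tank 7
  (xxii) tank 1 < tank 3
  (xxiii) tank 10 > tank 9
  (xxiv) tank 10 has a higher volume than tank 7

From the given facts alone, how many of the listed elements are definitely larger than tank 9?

10

Directly above tank 9: tank 7, tank 8, tank 16, tank 1, tank 3, tank 10, tank 6.
One step further: tank 12, tank 11, tank 17 (10 so far).
No other element is forced above tank 9 by the given relations, so the count is 10.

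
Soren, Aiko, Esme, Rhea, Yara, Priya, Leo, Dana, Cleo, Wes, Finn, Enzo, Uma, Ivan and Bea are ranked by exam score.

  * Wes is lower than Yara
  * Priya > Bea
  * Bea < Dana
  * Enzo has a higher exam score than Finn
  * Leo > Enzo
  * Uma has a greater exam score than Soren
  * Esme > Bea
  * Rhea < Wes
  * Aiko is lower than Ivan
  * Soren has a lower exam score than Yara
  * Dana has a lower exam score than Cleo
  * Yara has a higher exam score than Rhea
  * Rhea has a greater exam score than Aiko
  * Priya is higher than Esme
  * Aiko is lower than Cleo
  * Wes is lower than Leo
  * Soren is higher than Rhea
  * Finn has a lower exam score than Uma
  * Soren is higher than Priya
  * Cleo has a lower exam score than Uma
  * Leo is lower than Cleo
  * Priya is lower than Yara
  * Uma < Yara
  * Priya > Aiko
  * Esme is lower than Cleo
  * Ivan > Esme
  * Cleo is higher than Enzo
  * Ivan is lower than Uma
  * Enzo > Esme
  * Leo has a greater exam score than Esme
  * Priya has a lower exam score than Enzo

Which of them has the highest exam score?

Chaining downward from Yara: directly below it, Rhea, Priya, Wes, Soren, Uma; then Aiko, Bea, Esme, Finn, Ivan, Cleo; then Enzo, Dana, Leo.
That covers every other element, and nothing is given above Yara, so Yara is the highest exam score.

Yara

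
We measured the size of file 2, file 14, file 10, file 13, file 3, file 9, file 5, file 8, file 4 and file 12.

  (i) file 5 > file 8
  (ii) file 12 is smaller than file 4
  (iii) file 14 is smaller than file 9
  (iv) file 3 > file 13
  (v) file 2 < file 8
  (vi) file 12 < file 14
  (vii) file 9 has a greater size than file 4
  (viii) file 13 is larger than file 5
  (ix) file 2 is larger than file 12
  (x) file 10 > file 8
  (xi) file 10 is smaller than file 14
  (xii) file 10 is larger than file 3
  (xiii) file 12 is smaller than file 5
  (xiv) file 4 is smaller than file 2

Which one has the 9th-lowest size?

Chaining the given pairs: file 12 < file 4 < file 2 < file 8 < file 5 < file 13 < file 3 < file 10 < file 14 < file 9.
The 9th smallest is file 14.

file 14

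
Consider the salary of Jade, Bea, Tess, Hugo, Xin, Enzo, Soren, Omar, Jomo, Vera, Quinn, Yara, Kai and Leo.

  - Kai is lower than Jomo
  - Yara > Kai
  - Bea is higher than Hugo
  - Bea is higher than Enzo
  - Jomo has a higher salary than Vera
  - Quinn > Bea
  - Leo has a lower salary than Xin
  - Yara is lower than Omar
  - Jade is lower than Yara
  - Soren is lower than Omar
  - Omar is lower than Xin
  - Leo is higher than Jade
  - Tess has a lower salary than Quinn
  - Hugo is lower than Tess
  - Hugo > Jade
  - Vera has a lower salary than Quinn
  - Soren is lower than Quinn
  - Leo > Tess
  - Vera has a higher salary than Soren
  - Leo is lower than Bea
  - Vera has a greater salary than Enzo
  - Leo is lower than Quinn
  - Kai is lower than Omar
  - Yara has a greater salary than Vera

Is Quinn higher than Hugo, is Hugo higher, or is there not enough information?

Quinn

Link the given pairs in sequence: Hugo < Tess; Tess < Leo; Leo < Bea; Bea < Quinn.
Chaining these gives Hugo < Tess < Leo < Bea < Quinn.
So Quinn is higher.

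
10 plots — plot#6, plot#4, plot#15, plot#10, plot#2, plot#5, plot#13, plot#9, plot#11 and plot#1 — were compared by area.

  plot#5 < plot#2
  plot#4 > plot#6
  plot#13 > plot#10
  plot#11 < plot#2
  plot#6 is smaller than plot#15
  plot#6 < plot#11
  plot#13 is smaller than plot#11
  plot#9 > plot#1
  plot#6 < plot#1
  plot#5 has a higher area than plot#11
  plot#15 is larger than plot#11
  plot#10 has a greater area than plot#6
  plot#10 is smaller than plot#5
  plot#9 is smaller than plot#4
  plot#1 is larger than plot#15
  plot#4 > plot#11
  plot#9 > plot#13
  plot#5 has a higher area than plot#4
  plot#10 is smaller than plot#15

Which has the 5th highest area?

Piecing the relations together gives one ordering: plot#6 < plot#10 < plot#13 < plot#11 < plot#15 < plot#1 < plot#9 < plot#4 < plot#5 < plot#2.
The 5th largest is plot#1.

plot#1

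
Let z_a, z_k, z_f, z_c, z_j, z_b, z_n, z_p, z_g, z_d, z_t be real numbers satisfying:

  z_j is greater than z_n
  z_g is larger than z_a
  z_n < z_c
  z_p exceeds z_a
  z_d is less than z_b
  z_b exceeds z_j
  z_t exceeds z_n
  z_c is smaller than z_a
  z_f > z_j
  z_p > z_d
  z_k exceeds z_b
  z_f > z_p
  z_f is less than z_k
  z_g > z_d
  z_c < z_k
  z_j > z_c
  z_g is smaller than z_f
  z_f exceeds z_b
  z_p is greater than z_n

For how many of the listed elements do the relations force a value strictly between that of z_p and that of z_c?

1

The relations place z_c below z_p. An element lies strictly between them when it is forced above z_c and also forced below z_p.
Above z_c: {z_a, z_j, z_b, z_g, z_f, z_k}. Below z_p: {z_n, z_a, z_d}.
Intersection: {z_a} — 1.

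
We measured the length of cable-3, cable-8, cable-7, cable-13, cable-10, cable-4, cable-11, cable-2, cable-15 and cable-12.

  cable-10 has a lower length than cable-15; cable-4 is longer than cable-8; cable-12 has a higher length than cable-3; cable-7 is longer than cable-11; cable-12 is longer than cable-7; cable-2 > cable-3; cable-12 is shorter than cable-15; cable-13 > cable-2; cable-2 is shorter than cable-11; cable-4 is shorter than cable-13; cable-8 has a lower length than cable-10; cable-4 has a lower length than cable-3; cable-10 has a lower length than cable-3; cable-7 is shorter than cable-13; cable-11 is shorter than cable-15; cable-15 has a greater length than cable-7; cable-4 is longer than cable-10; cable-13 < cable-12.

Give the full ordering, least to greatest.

cable-8 < cable-10 < cable-4 < cable-3 < cable-2 < cable-11 < cable-7 < cable-13 < cable-12 < cable-15

The consecutive links are each given: cable-8 < cable-10; cable-10 < cable-4; cable-4 < cable-3; cable-3 < cable-2; cable-2 < cable-11; cable-11 < cable-7; cable-7 < cable-13; cable-13 < cable-12; cable-12 < cable-15.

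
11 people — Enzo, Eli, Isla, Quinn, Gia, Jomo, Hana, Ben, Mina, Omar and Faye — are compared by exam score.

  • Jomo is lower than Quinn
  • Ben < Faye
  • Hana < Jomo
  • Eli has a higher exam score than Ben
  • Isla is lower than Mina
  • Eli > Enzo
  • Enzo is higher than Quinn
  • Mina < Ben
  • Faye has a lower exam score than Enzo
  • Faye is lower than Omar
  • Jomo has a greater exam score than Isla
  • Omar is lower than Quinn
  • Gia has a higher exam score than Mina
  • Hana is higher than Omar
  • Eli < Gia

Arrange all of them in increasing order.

Isla < Mina < Ben < Faye < Omar < Hana < Jomo < Quinn < Enzo < Eli < Gia

Each adjacent pair is fixed by a given relation: Isla < Mina; Mina < Ben; Ben < Faye; Faye < Omar; Omar < Hana; Hana < Jomo; Jomo < Quinn; Quinn < Enzo; Enzo < Eli; Eli < Gia. Chaining them end to end gives the full order.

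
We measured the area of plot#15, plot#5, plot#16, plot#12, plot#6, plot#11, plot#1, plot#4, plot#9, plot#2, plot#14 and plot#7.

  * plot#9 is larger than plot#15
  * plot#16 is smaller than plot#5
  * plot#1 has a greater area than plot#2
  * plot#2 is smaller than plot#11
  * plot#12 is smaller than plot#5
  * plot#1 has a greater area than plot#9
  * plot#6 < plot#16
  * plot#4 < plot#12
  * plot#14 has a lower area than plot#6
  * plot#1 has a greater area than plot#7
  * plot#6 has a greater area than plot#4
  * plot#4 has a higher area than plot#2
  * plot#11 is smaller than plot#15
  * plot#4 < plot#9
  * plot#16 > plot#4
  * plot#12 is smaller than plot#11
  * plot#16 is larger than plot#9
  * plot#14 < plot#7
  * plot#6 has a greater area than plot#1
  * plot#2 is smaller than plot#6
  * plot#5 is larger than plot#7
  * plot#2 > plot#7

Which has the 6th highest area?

Chaining the given pairs: plot#14 < plot#7 < plot#2 < plot#4 < plot#12 < plot#11 < plot#15 < plot#9 < plot#1 < plot#6 < plot#16 < plot#5.
The 6th largest is plot#15.

plot#15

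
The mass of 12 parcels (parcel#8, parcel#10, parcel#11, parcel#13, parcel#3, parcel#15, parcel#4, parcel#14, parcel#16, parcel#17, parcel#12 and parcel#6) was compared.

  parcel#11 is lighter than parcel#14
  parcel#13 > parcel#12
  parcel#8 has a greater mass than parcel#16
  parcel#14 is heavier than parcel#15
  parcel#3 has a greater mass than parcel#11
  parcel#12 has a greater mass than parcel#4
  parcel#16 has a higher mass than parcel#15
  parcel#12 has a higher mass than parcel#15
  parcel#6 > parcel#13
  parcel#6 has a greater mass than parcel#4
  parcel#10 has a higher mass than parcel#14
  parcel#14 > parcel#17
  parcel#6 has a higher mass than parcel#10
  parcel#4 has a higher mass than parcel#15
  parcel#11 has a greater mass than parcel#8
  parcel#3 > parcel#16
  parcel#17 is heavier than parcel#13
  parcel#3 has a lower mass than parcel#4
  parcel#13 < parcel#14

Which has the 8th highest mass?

Chaining the given pairs: parcel#15 < parcel#16 < parcel#8 < parcel#11 < parcel#3 < parcel#4 < parcel#12 < parcel#13 < parcel#17 < parcel#14 < parcel#10 < parcel#6.
Counting 8 from the largest end gives parcel#3.

parcel#3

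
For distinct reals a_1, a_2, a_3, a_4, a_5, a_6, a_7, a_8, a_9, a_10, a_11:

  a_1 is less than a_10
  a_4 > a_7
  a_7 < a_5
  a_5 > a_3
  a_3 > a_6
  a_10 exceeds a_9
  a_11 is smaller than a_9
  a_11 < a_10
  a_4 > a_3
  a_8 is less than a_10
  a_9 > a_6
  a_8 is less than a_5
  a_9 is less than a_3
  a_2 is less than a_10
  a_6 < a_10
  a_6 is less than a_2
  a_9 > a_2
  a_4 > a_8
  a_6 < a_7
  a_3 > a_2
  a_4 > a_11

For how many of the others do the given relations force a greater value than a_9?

4

From a_9 the given relations immediately reach a_3, a_10.
From those, a_4, a_5 — 4 in total.
No other element is forced above a_9 by the given relations, so the count is 4.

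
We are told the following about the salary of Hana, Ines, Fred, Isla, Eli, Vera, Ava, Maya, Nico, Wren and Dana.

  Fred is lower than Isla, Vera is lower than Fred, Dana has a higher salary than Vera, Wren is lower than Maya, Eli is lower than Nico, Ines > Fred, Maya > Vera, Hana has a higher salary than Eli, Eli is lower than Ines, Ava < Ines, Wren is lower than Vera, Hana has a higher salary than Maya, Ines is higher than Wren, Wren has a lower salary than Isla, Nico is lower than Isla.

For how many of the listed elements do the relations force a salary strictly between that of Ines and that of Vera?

1

Chaining upward from Vera reaches: Dana, Fred, Maya, Hana, Isla.
Chaining downward from Ines reaches: Wren, Fred, Ava, Eli.
Strictly between Vera and Ines are those in both lists: Fred — 1 element.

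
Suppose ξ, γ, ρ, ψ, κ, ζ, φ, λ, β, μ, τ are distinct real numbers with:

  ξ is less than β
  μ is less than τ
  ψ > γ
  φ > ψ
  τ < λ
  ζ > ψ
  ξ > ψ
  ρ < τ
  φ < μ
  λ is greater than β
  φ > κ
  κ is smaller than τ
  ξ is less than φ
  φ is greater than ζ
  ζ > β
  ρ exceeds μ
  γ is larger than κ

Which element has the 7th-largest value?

The consecutive relations fix a unique order: κ < γ < ψ < ξ < β < ζ < φ < μ < ρ < τ < λ.
The 7th largest is β.

β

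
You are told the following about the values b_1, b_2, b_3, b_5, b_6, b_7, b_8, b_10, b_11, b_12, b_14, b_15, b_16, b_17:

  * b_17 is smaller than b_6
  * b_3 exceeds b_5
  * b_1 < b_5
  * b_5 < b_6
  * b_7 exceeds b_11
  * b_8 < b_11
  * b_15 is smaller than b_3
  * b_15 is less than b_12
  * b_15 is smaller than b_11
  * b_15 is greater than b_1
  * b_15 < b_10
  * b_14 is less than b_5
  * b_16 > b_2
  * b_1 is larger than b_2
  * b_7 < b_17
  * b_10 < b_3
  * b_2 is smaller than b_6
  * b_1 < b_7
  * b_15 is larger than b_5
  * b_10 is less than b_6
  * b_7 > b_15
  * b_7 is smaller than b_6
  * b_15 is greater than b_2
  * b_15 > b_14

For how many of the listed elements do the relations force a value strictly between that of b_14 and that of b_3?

The relations place b_14 below b_3. An element lies strictly between them when it is forced above b_14 and also forced below b_3.
Above b_14: {b_5, b_15, b_10, b_11, b_7, b_12, b_17, b_6}. Below b_3: {b_2, b_1, b_5, b_15, b_10}.
Intersection: {b_5, b_15, b_10} — 3.

3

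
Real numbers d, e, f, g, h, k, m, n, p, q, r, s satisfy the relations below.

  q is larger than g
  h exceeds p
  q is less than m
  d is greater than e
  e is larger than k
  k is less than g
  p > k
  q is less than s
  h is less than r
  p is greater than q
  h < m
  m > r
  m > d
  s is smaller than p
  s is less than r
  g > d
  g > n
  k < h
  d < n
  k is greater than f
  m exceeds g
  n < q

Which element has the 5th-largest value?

Piecing the relations together gives one ordering: f < k < e < d < n < g < q < s < p < h < r < m.
Counting 5 from the largest end gives s.

s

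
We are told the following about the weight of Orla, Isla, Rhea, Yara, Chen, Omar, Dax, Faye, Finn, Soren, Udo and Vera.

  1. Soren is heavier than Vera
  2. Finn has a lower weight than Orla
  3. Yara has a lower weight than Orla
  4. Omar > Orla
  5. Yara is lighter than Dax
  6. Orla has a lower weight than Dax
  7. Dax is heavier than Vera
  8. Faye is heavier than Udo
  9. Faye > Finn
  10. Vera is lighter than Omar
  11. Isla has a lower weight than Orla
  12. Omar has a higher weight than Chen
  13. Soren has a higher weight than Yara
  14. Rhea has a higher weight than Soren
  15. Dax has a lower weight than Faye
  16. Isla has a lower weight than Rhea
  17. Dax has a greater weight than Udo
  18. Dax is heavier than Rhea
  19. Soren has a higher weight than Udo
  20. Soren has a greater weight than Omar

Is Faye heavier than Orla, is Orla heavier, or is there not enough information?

Faye

Following the relations from Orla: Orla < Omar < Soren < Rhea < Dax < Faye.
So Faye is heavier.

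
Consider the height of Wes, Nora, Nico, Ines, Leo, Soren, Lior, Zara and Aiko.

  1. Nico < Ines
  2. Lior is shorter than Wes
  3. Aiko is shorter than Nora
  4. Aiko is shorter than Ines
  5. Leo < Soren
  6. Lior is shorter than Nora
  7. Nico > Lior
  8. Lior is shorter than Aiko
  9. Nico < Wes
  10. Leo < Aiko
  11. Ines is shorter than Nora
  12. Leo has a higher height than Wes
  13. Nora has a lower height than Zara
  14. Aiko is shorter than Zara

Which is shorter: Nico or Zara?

Chaining the given relations: Nico < Wes < Leo < Aiko < Ines < Nora < Zara.
So Nico < Zara; Nico is the shorter of the two.

Nico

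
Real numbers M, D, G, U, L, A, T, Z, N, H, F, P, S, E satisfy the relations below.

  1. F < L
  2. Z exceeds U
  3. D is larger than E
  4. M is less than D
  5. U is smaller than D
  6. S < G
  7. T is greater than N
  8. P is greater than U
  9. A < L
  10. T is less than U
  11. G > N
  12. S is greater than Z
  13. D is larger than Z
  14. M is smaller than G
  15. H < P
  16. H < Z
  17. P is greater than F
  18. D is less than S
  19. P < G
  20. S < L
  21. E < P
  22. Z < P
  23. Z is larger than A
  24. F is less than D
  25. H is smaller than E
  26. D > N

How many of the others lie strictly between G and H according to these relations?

The relations place H below G. An element lies strictly between them when it is forced above H and also forced below G.
Above H: {E, Z, D, P, S, L}. Below G: {F, A, E, N, T, U, M, Z, D, P, S}.
Intersection: {E, Z, D, P, S} — 5.

5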